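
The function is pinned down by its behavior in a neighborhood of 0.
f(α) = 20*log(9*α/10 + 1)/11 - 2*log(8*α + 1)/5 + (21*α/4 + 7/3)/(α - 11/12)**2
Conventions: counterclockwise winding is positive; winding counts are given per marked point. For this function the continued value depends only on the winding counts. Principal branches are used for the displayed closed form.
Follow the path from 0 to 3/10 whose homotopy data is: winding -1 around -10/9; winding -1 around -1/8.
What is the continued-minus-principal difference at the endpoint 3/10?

The rational part is single-valued and drops out of the difference; each branch term changes only by its own monodromy.
(-2/5)*log(1 - α/(-1/8)): each positive loop around -1/8 adds 2*pi*i to the log, so winding -1 contributes (-2/5)*(-1)*2*pi*i = (4/5)*pi*i.
(20/11)*log(1 - α/(-10/9)): each positive loop around -10/9 adds 2*pi*i to the log, so winding -1 contributes (20/11)*(-1)*2*pi*i = -(40/11)*pi*i.
Summing the contributions at α = 3/10 gives -(156/55)*pi*i.

Continued minus principal equals -(156/55)*pi*i.


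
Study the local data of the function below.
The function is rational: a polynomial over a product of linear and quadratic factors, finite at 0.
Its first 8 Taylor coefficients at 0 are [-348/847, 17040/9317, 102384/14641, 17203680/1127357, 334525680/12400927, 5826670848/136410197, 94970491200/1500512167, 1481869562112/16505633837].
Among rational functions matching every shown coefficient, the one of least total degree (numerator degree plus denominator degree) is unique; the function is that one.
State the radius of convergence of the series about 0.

The radius of convergence is 3/2 - (1/6)*sqrt(15).

No rational of total degree below 6 reproduces all 8 coefficients; solving the [2/4] Pade equations on them gives f(k) = (-20*k**2/11 + 32*k/3 - 29/21)/(k**2 - 3*k + 11/6)**2, whose expansion matches every shown term.
Denominator factor (k**2 - 3*k + 11/6)^2: discriminant 5/3, real irrational roots 3/2 + (1/6)*sqrt(15) and 3/2 - (1/6)*sqrt(15); poles of order 2, moduli 3/2 + (1/6)*sqrt(15) and 3/2 - (1/6)*sqrt(15).
The radius of convergence is the smallest modulus among the singular points: 3/2 - (1/6)*sqrt(15).


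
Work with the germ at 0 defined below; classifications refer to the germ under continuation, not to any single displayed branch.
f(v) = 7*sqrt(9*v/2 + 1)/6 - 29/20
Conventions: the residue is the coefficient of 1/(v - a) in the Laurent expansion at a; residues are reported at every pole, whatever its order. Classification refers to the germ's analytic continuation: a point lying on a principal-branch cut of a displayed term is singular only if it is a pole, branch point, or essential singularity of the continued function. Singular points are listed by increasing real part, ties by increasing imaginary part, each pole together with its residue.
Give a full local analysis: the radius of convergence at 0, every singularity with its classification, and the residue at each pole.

Branch term (7/6)*sqrt(1 - v/(-2/9)): its argument vanishes at v = -2/9, a square-root branch point, modulus 2/9.
The radius of convergence is the smallest modulus among the singular points: 2/9.

Radius of convergence at 0: 2/9.
At -2/9: an algebraic (square-root) branch point.


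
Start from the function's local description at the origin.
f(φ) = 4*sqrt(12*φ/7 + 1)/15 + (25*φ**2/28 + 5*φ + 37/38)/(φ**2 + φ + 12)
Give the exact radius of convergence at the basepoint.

Denominator factor (φ**2 + φ + 12): discriminant -47, complex-conjugate roots (-1/2) + ((1/2)*sqrt(47))*i and (-1/2) - ((1/2)*sqrt(47))*i; poles of order 1, moduli (2)*sqrt(3) and (2)*sqrt(3).
Branch term (4/15)*sqrt(1 - φ/(-7/12)): its argument vanishes at φ = -7/12, a square-root branch point, modulus 7/12.
The radius of convergence is the smallest modulus among the singular points: 7/12.

The radius of convergence is 7/12.


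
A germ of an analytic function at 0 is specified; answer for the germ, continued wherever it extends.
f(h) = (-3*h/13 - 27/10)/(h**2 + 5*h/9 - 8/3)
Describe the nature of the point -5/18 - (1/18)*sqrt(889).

The denominator factor h**2 + 5*h/9 - 8/3 vanishes at -5/18 - (1/18)*sqrt(889) and appears to the power 1; the numerator there equals -514/195 + (1/78)*sqrt(889), nonzero, and no other factor vanishes.
Hence a pole whose order is the multiplicity, 1.

The point is a pole of order 1.


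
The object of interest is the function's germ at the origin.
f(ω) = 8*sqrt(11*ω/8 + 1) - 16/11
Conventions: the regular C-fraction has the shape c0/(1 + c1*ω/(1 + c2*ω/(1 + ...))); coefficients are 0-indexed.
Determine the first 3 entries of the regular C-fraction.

The regular C-fraction coefficients are [72/11, -121/144, 341/288].

Taylor coefficients (expand at 0): a_0 = 72/11, a_1 = 11/2, a_2 = -121/64.
c0 = a_0 = 72/11. Peel one level at a time: if S = 1 + c*ω/S' with S'(0) = 1, then c is the ω-coefficient of S and S' = c*ω/(S - 1).
S_1 = c0/f = 1 + (-121/144)*ω + (41261/41472)*ω^2 + ...; c1 = -121/144.
S_2 = c1*ω/(S_1 - 1) = 1 + (341/288)*ω + ...; c2 = 341/288.


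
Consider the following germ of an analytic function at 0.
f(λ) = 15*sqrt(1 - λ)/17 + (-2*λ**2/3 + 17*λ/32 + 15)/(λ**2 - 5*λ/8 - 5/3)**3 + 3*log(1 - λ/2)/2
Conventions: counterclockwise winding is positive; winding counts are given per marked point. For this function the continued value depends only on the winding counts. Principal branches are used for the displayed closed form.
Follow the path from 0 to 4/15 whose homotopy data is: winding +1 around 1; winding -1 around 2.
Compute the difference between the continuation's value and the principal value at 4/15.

Continued minus principal equals (-(2/17)*sqrt(165)) - ((3)*pi)*i.

The rational part is single-valued and drops out of the difference; each branch term changes only by its own monodromy.
(15/17)*sqrt(1 - λ/(1)): winding +1 is odd, the square root flips sign, contributing -2*(15/17)*sqrt(1 - (4/15)/(1)) = -2*(15/17)*sqrt(11/15) = -(2/17)*sqrt(165).
(3/2)*log(1 - λ/(2)): each positive loop around 2 adds 2*pi*i to the log, so winding -1 contributes (3/2)*(-1)*2*pi*i = -(3)*pi*i.
Summing the contributions at λ = 4/15 gives (-(2/17)*sqrt(165)) - ((3)*pi)*i.


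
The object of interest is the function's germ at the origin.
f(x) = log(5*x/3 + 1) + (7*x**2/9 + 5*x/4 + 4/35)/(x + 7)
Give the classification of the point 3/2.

Denominator factors: x + 7 = 17/2 at x = 3/2 — none vanishes.
Branch term log(1 - x/(-3/5)): argument at 3/2 is 7/2, nonzero, so 3/2 is not its branch point (a point on a principal cut is still regular for the continued germ).
So the germ continues analytically to 3/2.

The point is a regular point.


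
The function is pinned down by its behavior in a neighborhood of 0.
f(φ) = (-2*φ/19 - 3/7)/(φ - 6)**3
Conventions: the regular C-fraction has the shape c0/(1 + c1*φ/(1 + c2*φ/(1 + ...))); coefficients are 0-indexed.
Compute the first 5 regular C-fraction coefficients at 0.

The regular C-fraction coefficients are [1/504, -85/114, 3463/9690, -83353/883065, 8824955/182306172].

Taylor coefficients (expand at 0): a_0 = 1/504, a_1 = 85/57456, a_2 = 11/19152, a_3 = 179/1034208, a_4 = 565/12410496.
c0 = a_0 = 1/504. Peel one level at a time: if S = 1 + c*φ/S' with S'(0) = 1, then c is the φ-coefficient of S and S' = c*φ/(S - 1).
S_1 = c0/f = 1 + (-85/114)*φ + (3463/12996)*φ^2 + ...; c1 = -85/114.
S_2 = c1*φ/(S_1 - 1) = 1 + (3463/9690)*φ + (4387/130050)*φ^2 + ...; c2 = 3463/9690.
S_3 = c2*φ/(S_2 - 1) = 1 + (-83353/883065)*φ + (1972637/431725284)*φ^2 + ...; c3 = -83353/883065.
S_4 = c3*φ/(S_3 - 1) = 1 + (8824955/182306172)*φ + ...; c4 = 8824955/182306172.


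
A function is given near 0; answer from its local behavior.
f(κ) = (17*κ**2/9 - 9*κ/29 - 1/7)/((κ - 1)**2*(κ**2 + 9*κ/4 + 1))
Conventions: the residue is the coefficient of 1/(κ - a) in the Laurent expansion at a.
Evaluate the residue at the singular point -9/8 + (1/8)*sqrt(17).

The factor κ**2 + 9*κ/4 + 1 splits as (κ - a)(κ - a') with a = -9/8 + (1/8)*sqrt(17), a' = -9/8 - (1/8)*sqrt(17). At the order-1 pole a set g(κ) = (κ - a)*f(κ) = [(17*κ**2/9 - 9*κ/29 - 1/7)/(κ - 1)**2] / (κ - a').
Simple pole: residue = g(a) at a = -9/8 + (1/8)*sqrt(17), which is -256/1071 + (7388/58667)*sqrt(17).

The residue is -256/1071 + (7388/58667)*sqrt(17).


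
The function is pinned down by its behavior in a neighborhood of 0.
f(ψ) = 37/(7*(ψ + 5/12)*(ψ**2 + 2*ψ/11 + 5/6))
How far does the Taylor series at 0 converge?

Denominator factor (ψ + 5/12): pole of order 1 at -5/12, modulus 5/12.
Denominator factor (ψ**2 + 2*ψ/11 + 5/6): discriminant -1198/363, complex-conjugate roots (-1/11) + ((1/66)*sqrt(3594))*i and (-1/11) - ((1/66)*sqrt(3594))*i; poles of order 1, moduli (1/6)*sqrt(30) and (1/6)*sqrt(30).
The radius of convergence is the smallest modulus among the singular points: 5/12.

The radius of convergence is 5/12.


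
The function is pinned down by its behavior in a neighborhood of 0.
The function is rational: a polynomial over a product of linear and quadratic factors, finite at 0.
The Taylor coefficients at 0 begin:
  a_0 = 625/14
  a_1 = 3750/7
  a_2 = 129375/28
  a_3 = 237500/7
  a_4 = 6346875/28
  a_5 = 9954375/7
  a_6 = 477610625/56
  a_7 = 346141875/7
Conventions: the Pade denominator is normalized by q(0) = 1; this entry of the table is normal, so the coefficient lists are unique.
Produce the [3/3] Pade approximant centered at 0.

The Pade approximant has numerator coefficients [625/14, -5449621875/61668656, 28921875/453446, -16274609375/123337312]; denominator coefficients [1, -61578243/4404904, 36165594/550613, -459295601/4404904].

Taylor coefficients needed (read off): a_0 = 625/14, a_1 = 3750/7, a_2 = 129375/28, a_3 = 237500/7, a_4 = 6346875/28, a_5 = 9954375/7, a_6 = 477610625/56.
Write the denominator as Q(γ) = 1 + q1*γ + q2*γ^2 + q3*γ^3. Requiring Q*f - P = O(γ^7) with deg P <= 3 kills the coefficients of γ^4..γ^6 in Q*f:
  γ^4: a_4 + q1*a_3 + q2*a_2 + q3*a_1 = 0, i.e. 6346875/28 + (237500/7)*q1 + (129375/28)*q2 + (3750/7)*q3 = 0.
  γ^5: a_5 + q1*a_4 + q2*a_3 + q3*a_2 = 0, i.e. 9954375/7 + (6346875/28)*q1 + (237500/7)*q2 + (129375/28)*q3 = 0.
  γ^6: a_6 + q1*a_5 + q2*a_4 + q3*a_3 = 0, i.e. 477610625/56 + (9954375/7)*q1 + (6346875/28)*q2 + (237500/7)*q3 = 0.
Solving this linear system: q1 = -61578243/4404904, q2 = 36165594/550613, q3 = -459295601/4404904.
The numerator is Q*f truncated at degree 3: P0 = a_0 = 625/14; P1 = a_1 + q1*a_0 = -5449621875/61668656; P2 = a_2 + q1*a_1 + q2*a_0 = 28921875/453446; P3 = a_3 + q1*a_2 + q2*a_1 + q3*a_0 = -16274609375/123337312.


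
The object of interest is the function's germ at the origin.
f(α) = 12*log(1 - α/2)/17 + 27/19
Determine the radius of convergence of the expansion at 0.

Branch term (12/17)*log(1 - α/(2)): its argument vanishes at α = 2, a logarithmic branch point, modulus 2.
The radius of convergence is the smallest modulus among the singular points: 2.

The radius of convergence is 2.


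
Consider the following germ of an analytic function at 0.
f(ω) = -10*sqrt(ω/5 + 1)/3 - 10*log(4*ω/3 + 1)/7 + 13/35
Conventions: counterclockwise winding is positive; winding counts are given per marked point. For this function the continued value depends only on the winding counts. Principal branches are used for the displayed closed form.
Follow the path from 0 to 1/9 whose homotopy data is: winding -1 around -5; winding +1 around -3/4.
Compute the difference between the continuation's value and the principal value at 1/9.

The rational part is single-valued and drops out of the difference; each branch term changes only by its own monodromy.
(-10/3)*sqrt(1 - ω/(-5)): winding -1 is odd, the square root flips sign, contributing -2*(-10/3)*sqrt(1 - (1/9)/(-5)) = -2*(-10/3)*sqrt(46/45) = (4/9)*sqrt(230).
(-10/7)*log(1 - ω/(-3/4)): each positive loop around -3/4 adds 2*pi*i to the log, so winding +1 contributes (-10/7)*(1)*2*pi*i = -(20/7)*pi*i.
Summing the contributions at ω = 1/9 gives ((4/9)*sqrt(230)) - ((20/7)*pi)*i.

Continued minus principal equals ((4/9)*sqrt(230)) - ((20/7)*pi)*i.


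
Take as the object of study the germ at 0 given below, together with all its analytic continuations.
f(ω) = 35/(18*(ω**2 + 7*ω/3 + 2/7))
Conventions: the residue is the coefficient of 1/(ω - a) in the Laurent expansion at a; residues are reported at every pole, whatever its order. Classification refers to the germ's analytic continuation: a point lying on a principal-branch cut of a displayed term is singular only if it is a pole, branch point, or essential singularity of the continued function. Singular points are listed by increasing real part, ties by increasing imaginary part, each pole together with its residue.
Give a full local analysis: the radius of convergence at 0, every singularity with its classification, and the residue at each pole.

Radius of convergence at 0: 7/6 - (1/42)*sqrt(1897).
At -7/6 - (1/42)*sqrt(1897): a pole of order 1; residue -(35/1626)*sqrt(1897).
At -7/6 + (1/42)*sqrt(1897): a pole of order 1; residue (35/1626)*sqrt(1897).

Denominator factor (ω**2 + 7*ω/3 + 2/7): discriminant 271/63, real irrational roots -7/6 + (1/42)*sqrt(1897) and -7/6 - (1/42)*sqrt(1897); poles of order 1, moduli 7/6 - (1/42)*sqrt(1897) and 7/6 + (1/42)*sqrt(1897).
The radius of convergence is the smallest modulus among the singular points: 7/6 - (1/42)*sqrt(1897).
The factor ω**2 + 7*ω/3 + 2/7 splits as (ω - a)(ω - a') with a = -7/6 - (1/42)*sqrt(1897), a' = -7/6 + (1/42)*sqrt(1897). At the order-1 pole a set g(ω) = (ω - a)*f(ω) = [35/18] / (ω - a').
Simple pole: residue = g(a) at a = -7/6 - (1/42)*sqrt(1897), which is -(35/1626)*sqrt(1897).
The factor ω**2 + 7*ω/3 + 2/7 splits as (ω - a)(ω - a') with a = -7/6 + (1/42)*sqrt(1897), a' = -7/6 - (1/42)*sqrt(1897). At the order-1 pole a set g(ω) = (ω - a)*f(ω) = [35/18] / (ω - a').
Simple pole: residue = g(a) at a = -7/6 + (1/42)*sqrt(1897), which is (35/1626)*sqrt(1897).
List the singular points by increasing real part (a conjugate pair: the negative imaginary part first).


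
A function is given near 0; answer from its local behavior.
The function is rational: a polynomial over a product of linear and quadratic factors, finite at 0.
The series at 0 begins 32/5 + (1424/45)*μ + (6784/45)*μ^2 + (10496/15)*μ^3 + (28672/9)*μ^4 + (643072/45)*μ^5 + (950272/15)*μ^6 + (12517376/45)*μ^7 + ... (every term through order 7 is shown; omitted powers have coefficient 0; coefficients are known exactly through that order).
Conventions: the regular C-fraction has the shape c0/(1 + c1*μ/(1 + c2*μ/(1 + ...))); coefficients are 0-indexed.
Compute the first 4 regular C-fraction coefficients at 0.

The regular C-fraction coefficients are [32/5, -89/18, 289/1602, -288/89].

Taylor coefficients (read off): a_0 = 32/5, a_1 = 1424/45, a_2 = 6784/45, a_3 = 10496/15.
c0 = a_0 = 32/5. Peel one level at a time: if S = 1 + c*μ/S' with S'(0) = 1, then c is the μ-coefficient of S and S' = c*μ/(S - 1).
S_1 = c0/f = 1 + (-89/18)*μ + (289/324)*μ^2 + ...; c1 = -89/18.
S_2 = c1*μ/(S_1 - 1) = 1 + (289/1602)*μ + (4624/7921)*μ^2 + ...; c2 = 289/1602.
S_3 = c2*μ/(S_2 - 1) = 1 + (-288/89)*μ + ...; c3 = -288/89.


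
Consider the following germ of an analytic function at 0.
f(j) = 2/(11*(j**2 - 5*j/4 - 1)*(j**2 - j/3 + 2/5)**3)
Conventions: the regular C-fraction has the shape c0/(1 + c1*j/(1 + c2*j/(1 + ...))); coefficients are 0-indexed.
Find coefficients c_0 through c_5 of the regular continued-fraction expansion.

Taylor coefficients (expand at 0): a_0 = -125/44, a_1 = -625/176, a_2 = 2125/192, a_3 = 2828125/76032, a_4 = -163875/11264, a_5 = -605380625/3649536.
c0 = a_0 = -125/44. Peel one level at a time: if S = 1 + c*j/S' with S'(0) = 1, then c is the j-coefficient of S and S' = c*j/(S - 1).
S_1 = c0/f = 1 + (-5/4)*j + (131/24)*j^2 + ...; c1 = -5/4.
S_2 = c1*j/(S_1 - 1) = 1 + (131/30)*j + (13627/675)*j^2 + ...; c2 = 131/30.
S_3 = c2*j/(S_2 - 1) = 1 + (-27254/5895)*j + (594055/1390041)*j^2 + ...; c3 = -27254/5895.
S_4 = c3*j/(S_3 - 1) = 1 + (2970275/32132466)*j + (-89933856625/80220295728)*j^2 + ...; c4 = 2970275/32132466.
S_5 = c4*j/(S_4 - 1) = 1 + (471253408715/38856899928)*j + ...; c5 = 471253408715/38856899928.

The regular C-fraction coefficients are [-125/44, -5/4, 131/30, -27254/5895, 2970275/32132466, 471253408715/38856899928].


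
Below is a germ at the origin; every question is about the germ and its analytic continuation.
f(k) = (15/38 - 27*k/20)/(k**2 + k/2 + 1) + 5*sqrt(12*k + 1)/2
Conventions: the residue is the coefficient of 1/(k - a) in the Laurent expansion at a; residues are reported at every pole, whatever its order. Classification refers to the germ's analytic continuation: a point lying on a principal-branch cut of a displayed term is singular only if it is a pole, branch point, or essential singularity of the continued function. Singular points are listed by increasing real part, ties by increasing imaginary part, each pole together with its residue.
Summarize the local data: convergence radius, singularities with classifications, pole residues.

Denominator factor (k**2 + k/2 + 1): discriminant -15/4, complex-conjugate roots (-1/4) + ((1/4)*sqrt(15))*i and (-1/4) - ((1/4)*sqrt(15))*i; poles of order 1, moduli 1 and 1.
Branch term (5/2)*sqrt(1 - k/(-1/12)): its argument vanishes at k = -1/12, a square-root branch point, modulus 1/12.
The radius of convergence is the smallest modulus among the singular points: 1/12.
The branch term is analytic at (-1/4) - ((1/4)*sqrt(15))*i and contributes nothing to the residue; only the rational part matters.
The factor k**2 + k/2 + 1 splits as (k - a)(k - a') with a = (-1/4) - ((1/4)*sqrt(15))*i, a' = (-1/4) + ((1/4)*sqrt(15))*i. At the order-1 pole a set g(k) = (k - a)*(rational part) = [15/38 - 27*k/20] / (k - a').
Simple pole: residue = g(a) at a = (-1/4) - ((1/4)*sqrt(15))*i, which is (-27/40) + ((371/3800)*sqrt(15))*i.
The branch term is analytic at (-1/4) + ((1/4)*sqrt(15))*i and contributes nothing to the residue; only the rational part matters.
The factor k**2 + k/2 + 1 splits as (k - a)(k - a') with a = (-1/4) + ((1/4)*sqrt(15))*i, a' = (-1/4) - ((1/4)*sqrt(15))*i. At the order-1 pole a set g(k) = (k - a)*(rational part) = [15/38 - 27*k/20] / (k - a').
Simple pole: residue = g(a) at a = (-1/4) + ((1/4)*sqrt(15))*i, which is (-27/40) - ((371/3800)*sqrt(15))*i.
List the singular points by increasing real part (a conjugate pair: the negative imaginary part first).

Radius of convergence at 0: 1/12.
At (-1/4) - ((1/4)*sqrt(15))*i: a pole of order 1; residue (-27/40) + ((371/3800)*sqrt(15))*i.
At (-1/4) + ((1/4)*sqrt(15))*i: a pole of order 1; residue (-27/40) - ((371/3800)*sqrt(15))*i.
At -1/12: an algebraic (square-root) branch point.


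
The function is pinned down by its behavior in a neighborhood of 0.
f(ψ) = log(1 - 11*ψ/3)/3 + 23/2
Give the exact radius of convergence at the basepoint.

Branch term (1/3)*log(1 - ψ/(3/11)): its argument vanishes at ψ = 3/11, a logarithmic branch point, modulus 3/11.
The radius of convergence is the smallest modulus among the singular points: 3/11.

The radius of convergence is 3/11.


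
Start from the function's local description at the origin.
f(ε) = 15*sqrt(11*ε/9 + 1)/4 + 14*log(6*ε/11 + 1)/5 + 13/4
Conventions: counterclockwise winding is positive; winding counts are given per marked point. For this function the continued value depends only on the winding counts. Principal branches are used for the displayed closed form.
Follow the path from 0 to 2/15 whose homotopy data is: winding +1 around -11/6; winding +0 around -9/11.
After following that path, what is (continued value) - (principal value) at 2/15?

The rational part is single-valued and drops out of the difference; each branch term changes only by its own monodromy.
(15/4)*sqrt(1 - ε/(-9/11)): winding +0 is even, the square root returns to the same sheet, contribution 0.
(14/5)*log(1 - ε/(-11/6)): each positive loop around -11/6 adds 2*pi*i to the log, so winding +1 contributes (14/5)*(1)*2*pi*i = (28/5)*pi*i.
Summing the contributions at ε = 2/15 gives (28/5)*pi*i.

Continued minus principal equals (28/5)*pi*i.


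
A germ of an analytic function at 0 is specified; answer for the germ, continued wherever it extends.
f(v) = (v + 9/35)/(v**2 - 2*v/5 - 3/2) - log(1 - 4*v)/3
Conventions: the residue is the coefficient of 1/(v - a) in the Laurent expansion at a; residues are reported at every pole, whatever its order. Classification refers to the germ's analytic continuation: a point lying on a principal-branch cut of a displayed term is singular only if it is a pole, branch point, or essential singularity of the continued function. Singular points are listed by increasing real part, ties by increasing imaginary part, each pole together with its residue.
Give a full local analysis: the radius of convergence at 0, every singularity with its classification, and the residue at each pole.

Radius of convergence at 0: 1/4.
At 1/5 - (1/10)*sqrt(154): a pole of order 1; residue 1/2 - (8/539)*sqrt(154).
At 1/4: a logarithmic branch point.
At 1/5 + (1/10)*sqrt(154): a pole of order 1; residue 1/2 + (8/539)*sqrt(154).

Denominator factor (v**2 - 2*v/5 - 3/2): discriminant 154/25, real irrational roots 1/5 + (1/10)*sqrt(154) and 1/5 - (1/10)*sqrt(154); poles of order 1, moduli 1/5 + (1/10)*sqrt(154) and -1/5 + (1/10)*sqrt(154).
Branch term (-1/3)*log(1 - v/(1/4)): its argument vanishes at v = 1/4, a logarithmic branch point, modulus 1/4.
The radius of convergence is the smallest modulus among the singular points: 1/4.
The branch term is analytic at 1/5 - (1/10)*sqrt(154) and contributes nothing to the residue; only the rational part matters.
The factor v**2 - 2*v/5 - 3/2 splits as (v - a)(v - a') with a = 1/5 - (1/10)*sqrt(154), a' = 1/5 + (1/10)*sqrt(154). At the order-1 pole a set g(v) = (v - a)*(rational part) = [v + 9/35] / (v - a').
Simple pole: residue = g(a) at a = 1/5 - (1/10)*sqrt(154), which is 1/2 - (8/539)*sqrt(154).
The branch term is analytic at 1/5 + (1/10)*sqrt(154) and contributes nothing to the residue; only the rational part matters.
The factor v**2 - 2*v/5 - 3/2 splits as (v - a)(v - a') with a = 1/5 + (1/10)*sqrt(154), a' = 1/5 - (1/10)*sqrt(154). At the order-1 pole a set g(v) = (v - a)*(rational part) = [v + 9/35] / (v - a').
Simple pole: residue = g(a) at a = 1/5 + (1/10)*sqrt(154), which is 1/2 + (8/539)*sqrt(154).
List the singular points by increasing real part (a conjugate pair: the negative imaginary part first).


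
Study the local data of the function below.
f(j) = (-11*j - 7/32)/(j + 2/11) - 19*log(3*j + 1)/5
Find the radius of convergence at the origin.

Denominator factor (j + 2/11): pole of order 1 at -2/11, modulus 2/11.
Branch term (-19/5)*log(1 - j/(-1/3)): its argument vanishes at j = -1/3, a logarithmic branch point, modulus 1/3.
The radius of convergence is the smallest modulus among the singular points: 2/11.

The radius of convergence is 2/11.


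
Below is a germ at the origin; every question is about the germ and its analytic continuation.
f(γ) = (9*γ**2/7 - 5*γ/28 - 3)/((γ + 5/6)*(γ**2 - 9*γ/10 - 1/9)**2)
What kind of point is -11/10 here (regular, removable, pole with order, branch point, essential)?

Denominator factors: γ + 5/6 = -4/15 at γ = -11/10; γ**2 - 9*γ/10 - 1/9 = 94/45 at γ = -11/10 — none vanishes.
So the germ continues analytically to -11/10.

The point is a regular point.


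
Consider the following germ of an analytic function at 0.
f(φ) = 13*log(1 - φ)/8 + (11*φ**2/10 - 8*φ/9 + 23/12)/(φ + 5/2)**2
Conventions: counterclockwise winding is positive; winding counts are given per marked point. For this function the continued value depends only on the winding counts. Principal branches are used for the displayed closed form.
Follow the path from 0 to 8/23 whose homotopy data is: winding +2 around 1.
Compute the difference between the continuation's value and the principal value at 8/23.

The rational part is single-valued and drops out of the difference; each branch term changes only by its own monodromy.
(13/8)*log(1 - φ/(1)): each positive loop around 1 adds 2*pi*i to the log, so winding +2 contributes (13/8)*(2)*2*pi*i = (13/2)*pi*i.
Summing the contributions at φ = 8/23 gives (13/2)*pi*i.

Continued minus principal equals (13/2)*pi*i.


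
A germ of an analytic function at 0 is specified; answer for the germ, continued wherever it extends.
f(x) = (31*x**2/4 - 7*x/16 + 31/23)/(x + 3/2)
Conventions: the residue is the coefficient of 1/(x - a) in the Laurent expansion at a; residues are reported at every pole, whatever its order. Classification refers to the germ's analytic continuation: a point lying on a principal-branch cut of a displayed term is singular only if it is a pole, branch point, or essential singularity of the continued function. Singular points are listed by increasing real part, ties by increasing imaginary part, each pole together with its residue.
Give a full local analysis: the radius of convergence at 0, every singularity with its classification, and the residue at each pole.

Denominator factor (x + 3/2): pole of order 1 at -3/2, modulus 3/2.
The radius of convergence is the smallest modulus among the singular points: 3/2.
At the order-1 pole -3/2 set g(x) = (x - (-3/2))*f(x) = 31*x**2/4 - 7*x/16 + 31/23.
Simple pole: residue = g(a) at a = -3/2, which is 14309/736.

Radius of convergence at 0: 3/2.
At -3/2: a pole of order 1; residue 14309/736.


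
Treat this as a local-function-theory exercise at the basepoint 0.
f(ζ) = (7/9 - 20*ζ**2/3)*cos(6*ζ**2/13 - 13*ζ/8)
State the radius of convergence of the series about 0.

The radius of convergence is infinite.

The factor cos(6*ζ**2/13 - 13*ζ/8) is entire and contributes no finite singular point.
The polynomial part has no poles.
No finite singular points: the Taylor series at 0 converges everywhere.


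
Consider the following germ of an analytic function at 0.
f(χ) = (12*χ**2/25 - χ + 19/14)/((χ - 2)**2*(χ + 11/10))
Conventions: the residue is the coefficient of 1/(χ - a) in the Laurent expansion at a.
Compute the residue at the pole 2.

At the order-2 pole 2 set g(χ) = (χ - (2))^2*f(χ) = (12*χ**2/25 - χ + 19/14)/(χ + 11/10).
Order-2 pole: residue = g'(a); g'(2) = 5512/33635, so the residue is 5512/33635.

The residue is 5512/33635.


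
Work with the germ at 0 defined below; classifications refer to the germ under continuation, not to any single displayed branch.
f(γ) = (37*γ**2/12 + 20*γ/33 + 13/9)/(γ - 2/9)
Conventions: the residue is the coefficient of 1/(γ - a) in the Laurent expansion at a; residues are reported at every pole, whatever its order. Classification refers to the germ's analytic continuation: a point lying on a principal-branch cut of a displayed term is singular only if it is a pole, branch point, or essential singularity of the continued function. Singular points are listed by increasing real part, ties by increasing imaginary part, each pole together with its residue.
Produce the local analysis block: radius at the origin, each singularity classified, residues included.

Denominator factor (γ - 2/9): pole of order 1 at 2/9, modulus 2/9.
The radius of convergence is the smallest modulus among the singular points: 2/9.
At the order-1 pole 2/9 set g(γ) = (γ - (2/9))*f(γ) = 37*γ**2/12 + 20*γ/33 + 13/9.
Simple pole: residue = g(a) at a = 2/9, which is 4628/2673.

Radius of convergence at 0: 2/9.
At 2/9: a pole of order 1; residue 4628/2673.


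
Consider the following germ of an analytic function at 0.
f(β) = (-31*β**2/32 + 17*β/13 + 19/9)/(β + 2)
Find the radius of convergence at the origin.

Denominator factor (β + 2): pole of order 1 at -2, modulus 2.
The radius of convergence is the smallest modulus among the singular points: 2.

The radius of convergence is 2.


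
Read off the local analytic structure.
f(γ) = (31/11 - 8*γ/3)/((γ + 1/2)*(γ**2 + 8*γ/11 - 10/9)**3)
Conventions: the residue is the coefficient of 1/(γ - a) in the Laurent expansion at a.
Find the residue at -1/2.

The residue is -257805504/114084125.

At the order-1 pole -1/2 set g(γ) = (γ - (-1/2))*f(γ) = (31/11 - 8*γ/3)/(γ**2 + 8*γ/11 - 10/9)**3.
Simple pole: residue = g(a) at a = -1/2, which is -257805504/114084125.


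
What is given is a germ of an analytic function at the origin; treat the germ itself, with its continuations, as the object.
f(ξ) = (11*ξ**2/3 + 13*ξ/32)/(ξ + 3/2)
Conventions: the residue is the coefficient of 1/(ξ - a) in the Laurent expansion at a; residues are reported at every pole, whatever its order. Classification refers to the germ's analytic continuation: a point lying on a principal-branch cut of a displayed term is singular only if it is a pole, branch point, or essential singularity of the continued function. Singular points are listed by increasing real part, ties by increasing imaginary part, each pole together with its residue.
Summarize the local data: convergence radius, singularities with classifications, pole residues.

Denominator factor (ξ + 3/2): pole of order 1 at -3/2, modulus 3/2.
The radius of convergence is the smallest modulus among the singular points: 3/2.
At the order-1 pole -3/2 set g(ξ) = (ξ - (-3/2))*f(ξ) = 11*ξ**2/3 + 13*ξ/32.
Simple pole: residue = g(a) at a = -3/2, which is 489/64.

Radius of convergence at 0: 3/2.
At -3/2: a pole of order 1; residue 489/64.


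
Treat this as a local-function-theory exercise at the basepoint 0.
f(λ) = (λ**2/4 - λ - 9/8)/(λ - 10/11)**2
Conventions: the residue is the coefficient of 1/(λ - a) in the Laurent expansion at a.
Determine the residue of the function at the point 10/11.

The residue is -6/11.

At the order-2 pole 10/11 set g(λ) = (λ - (10/11))^2*f(λ) = λ**2/4 - λ - 9/8.
Order-2 pole: residue = g'(a); g'(10/11) = -6/11, so the residue is -6/11.


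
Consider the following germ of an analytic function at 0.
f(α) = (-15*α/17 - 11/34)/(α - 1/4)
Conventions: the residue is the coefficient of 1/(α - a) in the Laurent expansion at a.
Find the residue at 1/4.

At the order-1 pole 1/4 set g(α) = (α - (1/4))*f(α) = -15*α/17 - 11/34.
Simple pole: residue = g(a) at a = 1/4, which is -37/68.

The residue is -37/68.


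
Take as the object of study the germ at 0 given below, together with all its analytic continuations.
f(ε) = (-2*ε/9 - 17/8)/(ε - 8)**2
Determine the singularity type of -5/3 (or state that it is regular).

Denominator factors: ε - 8 = -29/3 at ε = -5/3 — none vanishes.
So the germ continues analytically to -5/3.

The point is a regular point.


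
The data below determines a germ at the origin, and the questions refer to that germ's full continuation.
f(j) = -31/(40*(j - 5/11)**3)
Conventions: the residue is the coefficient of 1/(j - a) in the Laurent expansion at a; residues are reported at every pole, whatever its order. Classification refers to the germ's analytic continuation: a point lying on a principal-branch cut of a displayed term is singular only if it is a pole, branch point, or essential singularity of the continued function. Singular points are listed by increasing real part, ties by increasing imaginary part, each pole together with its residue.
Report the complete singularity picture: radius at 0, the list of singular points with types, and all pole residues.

Denominator factor (j - 5/11)^3: pole of order 3 at 5/11, modulus 5/11.
The radius of convergence is the smallest modulus among the singular points: 5/11.
At the order-3 pole 5/11 set g(j) = (j - (5/11))^3*f(j) = -31/40.
Order-3 pole: residue = g''(a)/2; g''(5/11) = 0, so the residue is 0.

Radius of convergence at 0: 5/11.
At 5/11: a pole of order 3; residue 0.


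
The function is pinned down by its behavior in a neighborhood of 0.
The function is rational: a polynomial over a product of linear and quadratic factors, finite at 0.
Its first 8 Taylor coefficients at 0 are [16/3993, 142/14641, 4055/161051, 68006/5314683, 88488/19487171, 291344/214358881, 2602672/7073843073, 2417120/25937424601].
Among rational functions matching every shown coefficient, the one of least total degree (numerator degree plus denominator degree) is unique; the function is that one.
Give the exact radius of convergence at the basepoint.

No rational of total degree below 5 reproduces all 8 coefficients; solving the [2/3] Pade equations on them gives f(η) = (-27*η**2/8 - 5*η/4 - 2/3)/(η - 11/2)**3, whose expansion matches every shown term.
Denominator factor (η - 11/2)^3: pole of order 3 at 11/2, modulus 11/2.
The radius of convergence is the smallest modulus among the singular points: 11/2.

The radius of convergence is 11/2.


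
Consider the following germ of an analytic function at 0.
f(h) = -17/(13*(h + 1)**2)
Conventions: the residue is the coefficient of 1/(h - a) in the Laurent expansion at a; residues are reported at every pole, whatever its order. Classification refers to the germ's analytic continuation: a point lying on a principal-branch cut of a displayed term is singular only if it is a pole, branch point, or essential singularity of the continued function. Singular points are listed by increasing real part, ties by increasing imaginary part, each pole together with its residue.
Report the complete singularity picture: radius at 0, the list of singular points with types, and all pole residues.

Radius of convergence at 0: 1.
At -1: a pole of order 2; residue 0.

Denominator factor (h + 1)^2: pole of order 2 at -1, modulus 1.
The radius of convergence is the smallest modulus among the singular points: 1.
At the order-2 pole -1 set g(h) = (h - (-1))^2*f(h) = -17/13.
Order-2 pole: residue = g'(a); g'(-1) = 0, so the residue is 0.


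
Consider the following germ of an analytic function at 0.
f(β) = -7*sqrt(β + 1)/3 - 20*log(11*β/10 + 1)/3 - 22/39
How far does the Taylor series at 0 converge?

Branch term (-20/3)*log(1 - β/(-10/11)): its argument vanishes at β = -10/11, a logarithmic branch point, modulus 10/11.
Branch term (-7/3)*sqrt(1 - β/(-1)): its argument vanishes at β = -1, a square-root branch point, modulus 1.
The radius of convergence is the smallest modulus among the singular points: 10/11.

The radius of convergence is 10/11.


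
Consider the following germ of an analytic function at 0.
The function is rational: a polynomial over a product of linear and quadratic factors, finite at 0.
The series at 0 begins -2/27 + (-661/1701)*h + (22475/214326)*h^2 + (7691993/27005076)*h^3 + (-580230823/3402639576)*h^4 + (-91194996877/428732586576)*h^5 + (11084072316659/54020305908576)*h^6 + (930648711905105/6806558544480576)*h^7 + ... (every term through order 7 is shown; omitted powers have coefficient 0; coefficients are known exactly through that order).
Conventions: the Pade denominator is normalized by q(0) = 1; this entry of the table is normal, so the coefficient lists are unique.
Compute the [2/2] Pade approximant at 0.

Taylor coefficients needed (read off): a_0 = -2/27, a_1 = -661/1701, a_2 = 22475/214326, a_3 = 7691993/27005076, a_4 = -580230823/3402639576.
Write the denominator as Q(h) = 1 + q1*h + q2*h^2. Requiring Q*f - P = O(h^5) with deg P <= 2 kills the coefficients of h^3..h^4 in Q*f:
  h^3: a_3 + q1*a_2 + q2*a_1 = 0, i.e. 7691993/27005076 + (22475/214326)*q1 + (-661/1701)*q2 = 0.
  h^4: a_4 + q1*a_3 + q2*a_2 = 0, i.e. -580230823/3402639576 + (7691993/27005076)*q1 + (22475/214326)*q2 = 0.
Solving this linear system: q1 = 119418952/399252357, q2 = 1299489689/1597009428.
The numerator is Q*f truncated at degree 2: P0 = a_0 = -2/27; P1 = a_1 + q1*a_0 = -70282841/171108153; P2 = a_2 + q1*a_1 + q2*a_0 = -110326543/1539973377.

The Pade approximant has numerator coefficients [-2/27, -70282841/171108153, -110326543/1539973377]; denominator coefficients [1, 119418952/399252357, 1299489689/1597009428].


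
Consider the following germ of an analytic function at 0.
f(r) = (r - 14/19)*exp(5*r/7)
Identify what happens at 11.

There is no denominator, hence no pole anywhere.
The factor exp(5*r/7) is entire.
So the germ continues analytically to 11.

The point is a regular point.


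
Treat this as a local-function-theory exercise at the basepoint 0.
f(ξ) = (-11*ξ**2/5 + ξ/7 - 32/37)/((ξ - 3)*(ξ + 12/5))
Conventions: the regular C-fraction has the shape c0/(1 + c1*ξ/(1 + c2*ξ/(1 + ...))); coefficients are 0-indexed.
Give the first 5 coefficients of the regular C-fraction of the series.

The regular C-fraction coefficients are [40/333, 167/672, 5964499/561120, -164861526704/14941069995, 1427349/5964499].

Taylor coefficients (expand at 0): a_0 = 40/333, a_1 = -835/27972, a_2 = 4037/12432, a_3 = -17957/575424, a_4 = 2305679/48335616.
c0 = a_0 = 40/333. Peel one level at a time: if S = 1 + c*ξ/S' with S'(0) = 1, then c is the ξ-coefficient of S and S' = c*ξ/(S - 1).
S_1 = c0/f = 1 + (167/672)*ξ + (-5964499/2257920)*ξ^2 + ...; c1 = 167/672.
S_2 = c1*ξ/(S_1 - 1) = 1 + (5964499/561120)*ξ + (1471977917/12550050)*ξ^2 + ...; c2 = 5964499/561120.
S_3 = c2*ξ/(S_2 - 1) = 1 + (-164861526704/14941069995)*ξ + (469690489579696/177876241605005)*ξ^2 + ...; c3 = -164861526704/14941069995.
S_4 = c3*ξ/(S_3 - 1) = 1 + (1427349/5964499)*ξ + ...; c4 = 1427349/5964499.


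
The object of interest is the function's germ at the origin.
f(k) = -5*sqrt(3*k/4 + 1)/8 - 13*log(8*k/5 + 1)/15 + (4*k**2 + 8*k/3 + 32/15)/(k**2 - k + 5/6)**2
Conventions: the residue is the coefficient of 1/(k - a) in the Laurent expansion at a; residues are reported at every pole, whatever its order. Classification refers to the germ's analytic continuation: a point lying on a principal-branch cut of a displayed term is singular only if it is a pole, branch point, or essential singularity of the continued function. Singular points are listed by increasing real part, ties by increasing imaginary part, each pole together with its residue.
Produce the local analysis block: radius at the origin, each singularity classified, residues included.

Radius of convergence at 0: 5/8.
At -4/3: an algebraic (square-root) branch point.
At -5/8: a logarithmic branch point.
At (1/2) - ((1/6)*sqrt(21))*i: a pole of order 2; residue ((204/245)*sqrt(21))*i.
At (1/2) + ((1/6)*sqrt(21))*i: a pole of order 2; residue -((204/245)*sqrt(21))*i.

Denominator factor (k**2 - k + 5/6)^2: discriminant -7/3, complex-conjugate roots (1/2) + ((1/6)*sqrt(21))*i and (1/2) - ((1/6)*sqrt(21))*i; poles of order 2, moduli (1/6)*sqrt(30) and (1/6)*sqrt(30).
Branch term (-13/15)*log(1 - k/(-5/8)): its argument vanishes at k = -5/8, a logarithmic branch point, modulus 5/8.
Branch term (-5/8)*sqrt(1 - k/(-4/3)): its argument vanishes at k = -4/3, a square-root branch point, modulus 4/3.
The radius of convergence is the smallest modulus among the singular points: 5/8.
The branch terms are analytic at (1/2) - ((1/6)*sqrt(21))*i and contribute nothing to the residue; only the rational part matters.
The factor k**2 - k + 5/6 splits as (k - a)(k - a') with a = (1/2) - ((1/6)*sqrt(21))*i, a' = (1/2) + ((1/6)*sqrt(21))*i. At the order-2 pole a set g(k) = (k - a)^2*(rational part) = [4*k**2 + 8*k/3 + 32/15] / (k - a')^2.
Order-2 pole: residue = g'(a); g'((1/2) - ((1/6)*sqrt(21))*i) = ((204/245)*sqrt(21))*i, so the residue is ((204/245)*sqrt(21))*i.
The branch terms are analytic at (1/2) + ((1/6)*sqrt(21))*i and contribute nothing to the residue; only the rational part matters.
The factor k**2 - k + 5/6 splits as (k - a)(k - a') with a = (1/2) + ((1/6)*sqrt(21))*i, a' = (1/2) - ((1/6)*sqrt(21))*i. At the order-2 pole a set g(k) = (k - a)^2*(rational part) = [4*k**2 + 8*k/3 + 32/15] / (k - a')^2.
Order-2 pole: residue = g'(a); g'((1/2) + ((1/6)*sqrt(21))*i) = -((204/245)*sqrt(21))*i, so the residue is -((204/245)*sqrt(21))*i.
List the singular points by increasing real part (a conjugate pair: the negative imaginary part first).


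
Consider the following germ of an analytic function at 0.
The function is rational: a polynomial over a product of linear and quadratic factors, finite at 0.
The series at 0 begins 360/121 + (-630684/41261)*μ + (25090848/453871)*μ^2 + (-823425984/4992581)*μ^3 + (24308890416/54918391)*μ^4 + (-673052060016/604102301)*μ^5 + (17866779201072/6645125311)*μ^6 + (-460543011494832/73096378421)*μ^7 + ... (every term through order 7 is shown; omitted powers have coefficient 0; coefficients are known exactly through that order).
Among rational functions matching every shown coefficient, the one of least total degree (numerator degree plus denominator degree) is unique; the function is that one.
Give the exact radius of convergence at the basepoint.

No rational of total degree below 5 reproduces all 8 coefficients; solving the [2/3] Pade equations on them gives f(μ) = (μ**2 - 9*μ/31 + 10/11)/((μ + 1/2)**2*(μ + 11/9)), whose expansion matches every shown term.
Denominator factor (μ + 1/2)^2: pole of order 2 at -1/2, modulus 1/2.
Denominator factor (μ + 11/9): pole of order 1 at -11/9, modulus 11/9.
The radius of convergence is the smallest modulus among the singular points: 1/2.

The radius of convergence is 1/2.
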